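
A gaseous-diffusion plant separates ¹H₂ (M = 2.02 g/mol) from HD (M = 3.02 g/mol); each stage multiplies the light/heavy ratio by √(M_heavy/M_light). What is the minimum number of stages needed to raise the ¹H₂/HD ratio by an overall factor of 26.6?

Per stage α = (3.02/2.02)^(1/2) = 1.49505^0.5, giving ln α = 0.2011.
Need α^N ≥ 26.6 ⇒ N ≥ ln(26.6) / ln α = 3.281 / 0.2011 = 16.32.
Rounding up, N = 17 stages.

17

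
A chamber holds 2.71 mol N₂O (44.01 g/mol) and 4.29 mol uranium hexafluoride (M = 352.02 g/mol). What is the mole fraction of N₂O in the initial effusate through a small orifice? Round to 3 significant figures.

0.641

Effusion rate of each component ∝ n_i/√M_i (partial pressure × 1/√M).
Mole fraction of N₂O in the effusate = (n_N₂O/√M_N₂O) / (n_N₂O/√M_N₂O + n_UF₆/√M_UF₆)
= (2.71/√44.01) / (2.71/√44.01 + 4.29/√352.02) = 0.4085/(0.4085 + 0.2287) = 0.641.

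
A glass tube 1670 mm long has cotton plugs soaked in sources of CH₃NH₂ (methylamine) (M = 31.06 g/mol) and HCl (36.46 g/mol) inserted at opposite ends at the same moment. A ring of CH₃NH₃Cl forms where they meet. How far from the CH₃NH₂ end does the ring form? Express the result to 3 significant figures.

868 mm

Distances travelled in equal time are proportional to diffusion rates, so d_CH₃NH₂/d_HCl = √(M_HCl/M_CH₃NH₂) = √(36.46/31.06) = 1.083.
With d_CH₃NH₂ + d_HCl = 1670 mm, d_HCl = 1670/(1 + 1.083) = 801.6 mm.
d_CH₃NH₂ = 1670 − 801.6 = 868 mm.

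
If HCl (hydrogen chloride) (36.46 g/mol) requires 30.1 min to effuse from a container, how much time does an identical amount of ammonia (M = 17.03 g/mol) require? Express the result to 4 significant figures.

20.57 min

By Graham's law, t_NH₃/t_HCl = √(M_NH₃/M_HCl) = √(17.03/36.46) = √0.4671 = 0.6834.
So the time for NH₃ is 30.1 × 0.6834 = 20.57 min.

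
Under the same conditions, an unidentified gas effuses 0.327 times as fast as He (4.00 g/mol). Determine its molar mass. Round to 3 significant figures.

By Graham's law, rate_X/rate_He = √(M_He/M_X).
0.327 = √(4.00/M_X)
M_X = 4.00 / 0.327² = 4.00 / 0.1069 = 37.4 g/mol

37.4 g/mol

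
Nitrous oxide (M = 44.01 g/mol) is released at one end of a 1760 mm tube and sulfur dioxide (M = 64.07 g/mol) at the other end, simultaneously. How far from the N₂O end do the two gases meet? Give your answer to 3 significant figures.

The fronts meet when d_N₂O + d_SO₂ = L with d_N₂O/d_SO₂ = √(M_SO₂/M_N₂O) (Graham's law). Here √(M_SO₂/M_N₂O) = √(64.07/44.01) = 1.207.
With d_N₂O + d_SO₂ = 1760 mm, d_SO₂ = 1760/(1 + 1.207) = 797.6 mm.
d_N₂O = 1760 − 797.6 = 962 mm.

962 mm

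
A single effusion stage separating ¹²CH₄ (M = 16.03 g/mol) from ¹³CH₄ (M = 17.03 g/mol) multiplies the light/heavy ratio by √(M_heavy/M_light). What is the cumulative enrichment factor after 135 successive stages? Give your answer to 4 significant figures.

59.43

Each stage multiplies the ratio by α = √(17.03/16.03), so after 135 stages the overall factor is α^135 = (17.03/16.03)^(135/2).
= 1.06238^(135/2) = 59.43.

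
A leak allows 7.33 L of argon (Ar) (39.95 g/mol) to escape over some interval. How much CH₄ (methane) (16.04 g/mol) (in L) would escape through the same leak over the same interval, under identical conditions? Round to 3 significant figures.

By Graham's law, rate_CH₄/rate_Ar = √(M_Ar/M_CH₄) = √(39.95/16.04) = √2.491 = 1.578.
So the volume for CH₄ is 7.33 × 1.578 = 11.6 L.

11.6 L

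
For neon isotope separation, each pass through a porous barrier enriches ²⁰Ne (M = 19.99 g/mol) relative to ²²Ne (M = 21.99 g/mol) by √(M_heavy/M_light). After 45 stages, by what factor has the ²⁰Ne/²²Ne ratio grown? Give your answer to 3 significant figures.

Each stage multiplies the ratio by α = √(21.99/19.99), so after 45 stages the overall factor is α^45 = (21.99/19.99)^(45/2).
= 1.10005^(45/2) = 8.55.

8.55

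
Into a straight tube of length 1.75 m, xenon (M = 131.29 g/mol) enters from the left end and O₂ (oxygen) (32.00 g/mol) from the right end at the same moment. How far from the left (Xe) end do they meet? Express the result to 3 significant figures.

0.578 m

Graham's law gives d_Xe/d_O₂ = rate_Xe/rate_O₂ = √(M_O₂/M_Xe) = √(32.00/131.29) = 0.4937.
With d_Xe + d_O₂ = 1.75 m, d_O₂ = 1.75/(1 + 0.4937) = 1.172 m.
d_Xe = 1.75 − 1.172 = 0.578 m.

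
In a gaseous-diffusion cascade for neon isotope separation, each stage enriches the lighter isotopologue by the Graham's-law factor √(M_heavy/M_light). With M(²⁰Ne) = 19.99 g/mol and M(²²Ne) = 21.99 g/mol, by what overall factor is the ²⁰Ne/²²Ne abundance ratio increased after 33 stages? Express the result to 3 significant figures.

4.82

Each stage multiplies the ratio by α = √(21.99/19.99), so after 33 stages the overall factor is α^33 = (21.99/19.99)^(33/2).
= 1.10005^(33/2) = 4.82.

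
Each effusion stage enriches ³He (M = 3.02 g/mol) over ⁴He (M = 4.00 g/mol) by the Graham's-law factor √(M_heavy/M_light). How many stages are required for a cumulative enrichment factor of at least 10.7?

Per stage α = (4.00/3.02)^(1/2) = 1.32450^0.5, giving ln α = 0.1405.
Need α^N ≥ 10.7 ⇒ N ≥ ln(10.7) / ln α = 2.370 / 0.1405 = 16.87.
Minimum whole number of stages: N = 17.

17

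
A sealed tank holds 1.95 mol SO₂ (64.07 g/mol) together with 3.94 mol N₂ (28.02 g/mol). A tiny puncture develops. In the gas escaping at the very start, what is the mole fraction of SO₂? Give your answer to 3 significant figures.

Effusion rate of each component ∝ n_i/√M_i (partial pressure × 1/√M).
x_SO₂(eff) = (n_SO₂/√M_SO₂) / (n_SO₂/√M_SO₂ + n_N₂/√M_N₂)
= (1.95/√64.07) / (1.95/√64.07 + 3.94/√28.02) = 0.2436/(0.2436 + 0.7443) = 0.247.

0.247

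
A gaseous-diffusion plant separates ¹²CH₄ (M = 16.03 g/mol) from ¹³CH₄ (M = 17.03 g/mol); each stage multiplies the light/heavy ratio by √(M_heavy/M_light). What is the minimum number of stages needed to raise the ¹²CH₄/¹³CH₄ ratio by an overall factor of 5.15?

55

With α = √(17.03/16.03) per stage, ln α = ½ ln(1.06238) = 0.03026.
Need α^N ≥ 5.15 ⇒ N ≥ ln(5.15) / ln α = 1.639 / 0.03026 = 54.17.
Minimum whole number of stages: N = 55.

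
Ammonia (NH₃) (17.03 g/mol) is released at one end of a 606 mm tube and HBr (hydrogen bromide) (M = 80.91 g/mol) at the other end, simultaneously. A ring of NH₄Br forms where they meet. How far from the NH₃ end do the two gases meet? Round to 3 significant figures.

Distances travelled in equal time are proportional to diffusion rates, so d_NH₃/d_HBr = √(M_HBr/M_NH₃) = √(80.91/17.03) = 2.180.
With d_NH₃ + d_HBr = 606 mm, d_HBr = 606/(1 + 2.180) = 190.6 mm.
d_NH₃ = 606 − 190.6 = 415 mm.

415 mm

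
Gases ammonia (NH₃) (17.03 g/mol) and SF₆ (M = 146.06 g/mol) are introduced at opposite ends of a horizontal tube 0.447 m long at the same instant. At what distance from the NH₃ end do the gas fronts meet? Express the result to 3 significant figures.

In equal time, each gas travels a distance ∝ its rate ∝ 1/√M, so d_NH₃/d_SF₆ = √(M_SF₆/M_NH₃) = √(146.06/17.03) = 2.929.
With d_NH₃ + d_SF₆ = 0.447 m, d_SF₆ = 0.447/(1 + 2.929) = 0.1138 m.
d_NH₃ = 0.447 − 0.1138 = 0.333 m.

0.333 m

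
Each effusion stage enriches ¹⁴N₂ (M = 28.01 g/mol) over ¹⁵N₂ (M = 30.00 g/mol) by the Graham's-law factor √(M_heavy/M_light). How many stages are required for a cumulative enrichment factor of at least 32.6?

102

With α = √(30.00/28.01) per stage, ln α = ½ ln(1.07105) = 0.03432.
Need α^N ≥ 32.6 ⇒ N ≥ ln(32.6) / ln α = 3.484 / 0.03432 = 101.53.
Minimum whole number of stages: N = 102.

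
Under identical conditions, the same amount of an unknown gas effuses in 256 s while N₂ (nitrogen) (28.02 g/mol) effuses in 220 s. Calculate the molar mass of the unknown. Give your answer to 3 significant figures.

By Graham's law, t_X/t_N₂ = √(M_X/M_N₂).
256/220 = 1.164 = √(M_X/28.02)
M_X = 28.02 × 1.164² = 28.02 × 1.354 = 37.9 g/mol

37.9 g/mol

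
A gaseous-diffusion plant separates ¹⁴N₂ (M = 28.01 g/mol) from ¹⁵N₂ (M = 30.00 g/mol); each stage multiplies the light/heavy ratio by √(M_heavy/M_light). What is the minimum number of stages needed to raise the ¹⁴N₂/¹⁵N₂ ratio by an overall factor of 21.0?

89

With α = √(30.00/28.01) per stage, ln α = ½ ln(1.07105) = 0.03432.
Need α^N ≥ 21.0 ⇒ N ≥ ln(21.0) / ln α = 3.045 / 0.03432 = 88.72.
So at least 89 stages are needed.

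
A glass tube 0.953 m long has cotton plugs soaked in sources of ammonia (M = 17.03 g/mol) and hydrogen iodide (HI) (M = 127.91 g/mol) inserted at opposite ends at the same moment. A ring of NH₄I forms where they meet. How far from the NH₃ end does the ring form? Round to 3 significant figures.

The fronts meet when d_NH₃ + d_HI = L with d_NH₃/d_HI = √(M_HI/M_NH₃) (Graham's law). Here √(M_HI/M_NH₃) = √(127.91/17.03) = 2.741.
With d_NH₃ + d_HI = 0.953 m, d_HI = 0.953/(1 + 2.741) = 0.2548 m.
d_NH₃ = 0.953 − 0.2548 = 0.698 m.

0.698 m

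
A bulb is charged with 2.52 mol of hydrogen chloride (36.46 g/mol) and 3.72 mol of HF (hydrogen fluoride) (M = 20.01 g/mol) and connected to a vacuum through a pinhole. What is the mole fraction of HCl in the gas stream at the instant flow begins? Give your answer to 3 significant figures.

0.334

The effusion rate of species i is ∝ p_i/√M_i ∝ n_i/√M_i.
So x_HCl in the escaping gas = (n_HCl/√M_HCl) / Σ(n_i/√M_i)
= (2.52/√36.46) / (2.52/√36.46 + 3.72/√20.01) = 0.4173/(0.4173 + 0.8316) = 0.334.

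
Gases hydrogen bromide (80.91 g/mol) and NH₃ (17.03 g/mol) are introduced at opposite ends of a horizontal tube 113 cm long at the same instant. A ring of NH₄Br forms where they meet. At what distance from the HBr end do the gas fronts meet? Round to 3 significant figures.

35.5 cm

Graham's law gives d_HBr/d_NH₃ = rate_HBr/rate_NH₃ = √(M_NH₃/M_HBr) = √(17.03/80.91) = 0.4588.
With d_HBr + d_NH₃ = 113 cm, d_NH₃ = 113/(1 + 0.4588) = 77.46 cm.
d_HBr = 113 − 77.46 = 35.5 cm.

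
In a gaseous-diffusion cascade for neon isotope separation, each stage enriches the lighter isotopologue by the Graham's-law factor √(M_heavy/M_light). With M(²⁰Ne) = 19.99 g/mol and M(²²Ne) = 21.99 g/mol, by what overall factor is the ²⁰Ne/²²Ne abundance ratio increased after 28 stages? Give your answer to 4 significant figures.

3.800

Each stage multiplies the ratio by α = √(21.99/19.99), so after 28 stages the overall factor is α^28 = (21.99/19.99)^(28/2).
= 1.10005^14 = 3.800.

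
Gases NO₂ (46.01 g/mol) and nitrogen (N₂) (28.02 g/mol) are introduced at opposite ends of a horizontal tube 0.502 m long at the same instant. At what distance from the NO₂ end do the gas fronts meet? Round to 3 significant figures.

Distances travelled in equal time are proportional to diffusion rates, so d_NO₂/d_N₂ = √(M_N₂/M_NO₂) = √(28.02/46.01) = 0.7804.
With d_NO₂ + d_N₂ = 0.502 m, d_N₂ = 0.502/(1 + 0.7804) = 0.2820 m.
d_NO₂ = 0.502 − 0.2820 = 0.220 m.

0.220 m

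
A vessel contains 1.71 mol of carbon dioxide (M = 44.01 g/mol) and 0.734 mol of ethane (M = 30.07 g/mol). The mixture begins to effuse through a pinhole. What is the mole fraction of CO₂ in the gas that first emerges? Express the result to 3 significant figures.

Rate_i ∝ x_i/√M_i (Graham's law weighted by mole fraction), so the effusate composition follows n_i/√M_i.
x_CO₂(eff) = (n_CO₂/√M_CO₂) / (n_CO₂/√M_CO₂ + n_C₂H₆/√M_C₂H₆)
= (1.71/√44.01) / (1.71/√44.01 + 0.734/√30.07) = 0.2578/(0.2578 + 0.1339) = 0.658.

0.658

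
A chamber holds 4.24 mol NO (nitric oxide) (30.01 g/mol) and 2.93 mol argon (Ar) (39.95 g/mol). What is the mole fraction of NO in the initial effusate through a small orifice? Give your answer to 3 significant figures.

Each component's effusion rate ∝ (its partial pressure)·(1/√M) ∝ n_i/√M_i.
Mole fraction of NO in the effusate = (n_NO/√M_NO) / (n_NO/√M_NO + n_Ar/√M_Ar)
= (4.24/√30.01) / (4.24/√30.01 + 2.93/√39.95) = 0.7740/(0.7740 + 0.4636) = 0.625.

0.625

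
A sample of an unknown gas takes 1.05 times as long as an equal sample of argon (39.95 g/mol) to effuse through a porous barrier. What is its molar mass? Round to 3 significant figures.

44.0 g/mol

By Graham's law, t_X/t_Ar = √(M_X/M_Ar).
1.05 = √(M_X/39.95)
M_X = 39.95 × 1.05² = 39.95 × 1.103 = 44.0 g/mol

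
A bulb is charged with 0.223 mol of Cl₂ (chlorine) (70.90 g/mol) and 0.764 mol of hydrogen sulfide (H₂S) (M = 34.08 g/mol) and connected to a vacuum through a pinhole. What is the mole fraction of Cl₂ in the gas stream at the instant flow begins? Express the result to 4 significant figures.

0.1683

Each component's effusion rate ∝ (its partial pressure)·(1/√M) ∝ n_i/√M_i.
x_Cl₂(eff) = (n_Cl₂/√M_Cl₂) / (n_Cl₂/√M_Cl₂ + n_H₂S/√M_H₂S)
= (0.223/√70.90) / (0.223/√70.90 + 0.764/√34.08) = 0.02648/(0.02648 + 0.1309) = 0.1683.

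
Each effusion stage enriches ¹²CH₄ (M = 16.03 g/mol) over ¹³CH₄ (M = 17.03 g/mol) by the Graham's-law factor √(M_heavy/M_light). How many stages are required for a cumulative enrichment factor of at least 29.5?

With α = √(17.03/16.03) per stage, ln α = ½ ln(1.06238) = 0.03026.
Need α^N ≥ 29.5 ⇒ N ≥ ln(29.5) / ln α = 3.384 / 0.03026 = 111.85.
Rounding up, N = 112 stages.

112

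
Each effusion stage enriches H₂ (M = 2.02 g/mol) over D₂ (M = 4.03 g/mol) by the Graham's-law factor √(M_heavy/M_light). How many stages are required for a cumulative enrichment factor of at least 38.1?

Single-stage factor α = √(4.03/2.02), so ln α = ½ ln(1.99505) = 0.3453.
Need α^N ≥ 38.1 ⇒ N ≥ ln(38.1) / ln α = 3.640 / 0.3453 = 10.54.
Rounding up, N = 11 stages.

11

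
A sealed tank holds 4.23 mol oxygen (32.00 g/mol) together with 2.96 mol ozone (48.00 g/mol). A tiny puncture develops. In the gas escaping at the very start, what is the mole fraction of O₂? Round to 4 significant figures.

Rate_i ∝ x_i/√M_i (Graham's law weighted by mole fraction), so the effusate composition follows n_i/√M_i.
Mole fraction of O₂ in the effusate = (n_O₂/√M_O₂) / (n_O₂/√M_O₂ + n_O₃/√M_O₃)
= (4.23/√32.00) / (4.23/√32.00 + 2.96/√48.00) = 0.7478/(0.7478 + 0.4272) = 0.6364.

0.6364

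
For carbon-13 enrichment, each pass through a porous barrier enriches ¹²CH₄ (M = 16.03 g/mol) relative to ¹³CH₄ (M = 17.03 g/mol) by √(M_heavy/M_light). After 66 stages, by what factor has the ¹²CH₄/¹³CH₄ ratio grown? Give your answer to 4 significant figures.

Each stage multiplies the ratio by α = √(17.03/16.03), so after 66 stages the overall factor is α^66 = (17.03/16.03)^(66/2).
= 1.06238^33 = 7.367.

7.367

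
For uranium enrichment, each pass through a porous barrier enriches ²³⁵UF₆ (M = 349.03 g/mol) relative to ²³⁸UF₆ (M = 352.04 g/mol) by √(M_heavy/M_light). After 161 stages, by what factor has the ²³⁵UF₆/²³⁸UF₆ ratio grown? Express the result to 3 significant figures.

Each stage multiplies the ratio by α = √(352.04/349.03), so after 161 stages the overall factor is α^161 = (352.04/349.03)^(161/2).
= 1.00862^(161/2) = 2.00.

2.00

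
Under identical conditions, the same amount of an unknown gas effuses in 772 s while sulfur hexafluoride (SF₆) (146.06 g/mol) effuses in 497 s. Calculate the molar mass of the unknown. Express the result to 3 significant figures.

352 g/mol

Since effusion rate ∝ 1/√M, t_X/t_SF₆ = √(M_X/M_SF₆).
772/497 = 1.553 = √(M_X/146.06)
M_X = 146.06 × 1.553² = 146.06 × 2.413 = 352 g/mol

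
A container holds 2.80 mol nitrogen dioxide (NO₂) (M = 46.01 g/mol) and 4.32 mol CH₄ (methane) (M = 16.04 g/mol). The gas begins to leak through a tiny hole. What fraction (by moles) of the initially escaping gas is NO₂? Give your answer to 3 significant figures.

Rate_i ∝ x_i/√M_i (Graham's law weighted by mole fraction), so the effusate composition follows n_i/√M_i.
So x_NO₂ in the escaping gas = (n_NO₂/√M_NO₂) / Σ(n_i/√M_i)
= (2.80/√46.01) / (2.80/√46.01 + 4.32/√16.04) = 0.4128/(0.4128 + 1.079) = 0.277.

0.277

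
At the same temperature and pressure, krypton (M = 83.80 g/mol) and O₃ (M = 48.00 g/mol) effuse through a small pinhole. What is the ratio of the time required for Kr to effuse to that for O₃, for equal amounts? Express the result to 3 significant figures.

1.32

Since effusion rate ∝ 1/√M, t_Kr/t_O₃ = √(M_Kr/M_O₃) = √(83.80/48.00) = √1.746 = 1.32.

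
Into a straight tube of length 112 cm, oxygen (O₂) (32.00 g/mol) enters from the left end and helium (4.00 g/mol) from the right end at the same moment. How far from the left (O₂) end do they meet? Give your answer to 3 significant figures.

29.3 cm

Graham's law gives d_O₂/d_He = rate_O₂/rate_He = √(M_He/M_O₂) = √(4.00/32.00) = 0.3536.
With d_O₂ + d_He = 112 cm, d_He = 112/(1 + 0.3536) = 82.75 cm.
d_O₂ = 112 − 82.75 = 29.3 cm.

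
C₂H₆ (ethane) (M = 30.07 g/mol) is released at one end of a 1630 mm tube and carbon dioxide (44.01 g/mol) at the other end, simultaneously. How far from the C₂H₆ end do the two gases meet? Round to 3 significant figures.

In equal time, each gas travels a distance ∝ its rate ∝ 1/√M, so d_C₂H₆/d_CO₂ = √(M_CO₂/M_C₂H₆) = √(44.01/30.07) = 1.210.
With d_C₂H₆ + d_CO₂ = 1630 mm, d_CO₂ = 1630/(1 + 1.210) = 737.6 mm.
d_C₂H₆ = 1630 − 737.6 = 892 mm.

892 mm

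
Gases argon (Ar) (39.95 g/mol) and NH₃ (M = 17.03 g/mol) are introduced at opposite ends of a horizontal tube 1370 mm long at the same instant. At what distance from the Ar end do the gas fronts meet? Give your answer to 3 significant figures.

Distances travelled in equal time are proportional to diffusion rates, so d_Ar/d_NH₃ = √(M_NH₃/M_Ar) = √(17.03/39.95) = 0.6529.
With d_Ar + d_NH₃ = 1370 mm, d_NH₃ = 1370/(1 + 0.6529) = 828.8 mm.
d_Ar = 1370 − 828.8 = 541 mm.

541 mm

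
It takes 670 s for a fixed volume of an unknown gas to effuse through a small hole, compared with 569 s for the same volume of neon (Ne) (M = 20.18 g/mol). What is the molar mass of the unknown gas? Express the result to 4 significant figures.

Since effusion rate ∝ 1/√M, t_X/t_Ne = √(M_X/M_Ne).
670/569 = 1.178 = √(M_X/20.18)
M_X = 20.18 × 1.178² = 20.18 × 1.387 = 27.98 g/mol

27.98 g/mol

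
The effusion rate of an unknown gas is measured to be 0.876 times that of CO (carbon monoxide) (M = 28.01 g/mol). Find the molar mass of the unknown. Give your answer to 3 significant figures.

Since effusion rate ∝ 1/√M, rate_X/rate_CO = √(M_CO/M_X).
0.876 = √(28.01/M_X)
M_X = 28.01 / 0.876² = 28.01 / 0.7674 = 36.5 g/mol

36.5 g/mol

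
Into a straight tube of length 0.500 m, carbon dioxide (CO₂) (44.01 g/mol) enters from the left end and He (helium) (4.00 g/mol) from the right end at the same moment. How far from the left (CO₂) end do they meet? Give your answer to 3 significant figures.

0.116 m

Graham's law gives d_CO₂/d_He = rate_CO₂/rate_He = √(M_He/M_CO₂) = √(4.00/44.01) = 0.3015.
With d_CO₂ + d_He = 0.500 m, d_He = 0.500/(1 + 0.3015) = 0.3842 m.
d_CO₂ = 0.500 − 0.3842 = 0.116 m.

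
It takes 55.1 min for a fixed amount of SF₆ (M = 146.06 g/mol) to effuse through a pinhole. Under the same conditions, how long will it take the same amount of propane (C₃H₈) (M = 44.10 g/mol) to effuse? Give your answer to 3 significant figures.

30.3 min

By Graham's law, t_C₃H₈/t_SF₆ = √(M_C₃H₈/M_SF₆) = √(44.10/146.06) = √0.3019 = 0.5495.
So the time for C₃H₈ is 55.1 × 0.5495 = 30.3 min.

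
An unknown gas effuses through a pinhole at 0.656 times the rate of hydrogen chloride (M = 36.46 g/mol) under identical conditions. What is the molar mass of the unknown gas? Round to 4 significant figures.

Using Graham's law: rate_X/rate_HCl = √(M_HCl/M_X).
0.656 = √(36.46/M_X)
M_X = 36.46 / 0.656² = 36.46 / 0.4303 = 84.72 g/mol

84.72 g/mol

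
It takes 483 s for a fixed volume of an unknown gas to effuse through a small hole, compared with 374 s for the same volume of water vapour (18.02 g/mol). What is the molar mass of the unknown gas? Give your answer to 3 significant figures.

From Graham's law, t_X/t_H₂O = √(M_X/M_H₂O).
483/374 = 1.291 = √(M_X/18.02)
M_X = 18.02 × 1.291² = 18.02 × 1.668 = 30.1 g/mol

30.1 g/mol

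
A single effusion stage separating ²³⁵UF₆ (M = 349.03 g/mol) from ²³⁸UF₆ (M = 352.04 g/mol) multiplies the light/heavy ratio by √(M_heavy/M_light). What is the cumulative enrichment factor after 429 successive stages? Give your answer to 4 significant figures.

6.308

After 429 stages the ratio has grown by (√(352.04/349.03))^429 = (352.04/349.03)^(429/2).
= 1.00862^(429/2) = 6.308.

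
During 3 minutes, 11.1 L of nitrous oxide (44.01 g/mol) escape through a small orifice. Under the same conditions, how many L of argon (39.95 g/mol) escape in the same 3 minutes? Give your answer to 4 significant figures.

11.65 L

From Graham's law, rate_Ar/rate_N₂O = √(M_N₂O/M_Ar) = √(44.01/39.95) = √1.102 = 1.050.
So the volume for Ar is 11.1 × 1.050 = 11.65 L.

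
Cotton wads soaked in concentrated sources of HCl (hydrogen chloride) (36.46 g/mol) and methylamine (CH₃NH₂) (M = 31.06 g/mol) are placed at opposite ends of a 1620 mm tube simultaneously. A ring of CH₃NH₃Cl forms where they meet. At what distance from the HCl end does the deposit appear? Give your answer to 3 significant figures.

In equal time, each gas travels a distance ∝ its rate ∝ 1/√M, so d_HCl/d_CH₃NH₂ = √(M_CH₃NH₂/M_HCl) = √(31.06/36.46) = 0.9230.
With d_HCl + d_CH₃NH₂ = 1620 mm, d_CH₃NH₂ = 1620/(1 + 0.9230) = 842.4 mm.
d_HCl = 1620 − 842.4 = 778 mm.

778 mm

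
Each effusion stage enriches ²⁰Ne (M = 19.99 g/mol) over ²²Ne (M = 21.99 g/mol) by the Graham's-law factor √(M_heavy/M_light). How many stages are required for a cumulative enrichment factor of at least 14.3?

56

With α = √(21.99/19.99) per stage, ln α = ½ ln(1.10005) = 0.04768.
Need α^N ≥ 14.3 ⇒ N ≥ ln(14.3) / ln α = 2.660 / 0.04768 = 55.80.
Rounding up, N = 56 stages.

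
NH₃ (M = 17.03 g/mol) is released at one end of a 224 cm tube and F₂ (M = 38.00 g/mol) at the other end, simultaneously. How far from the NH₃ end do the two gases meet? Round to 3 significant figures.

In equal time, each gas travels a distance ∝ its rate ∝ 1/√M, so d_NH₃/d_F₂ = √(M_F₂/M_NH₃) = √(38.00/17.03) = 1.494.
With d_NH₃ + d_F₂ = 224 cm, d_F₂ = 224/(1 + 1.494) = 89.82 cm.
d_NH₃ = 224 − 89.82 = 134 cm.

134 cm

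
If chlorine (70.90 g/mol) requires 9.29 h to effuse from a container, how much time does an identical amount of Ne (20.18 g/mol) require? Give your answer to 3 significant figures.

Using Graham's law: t_Ne/t_Cl₂ = √(M_Ne/M_Cl₂) = √(20.18/70.90) = √0.2846 = 0.5335.
So the time for Ne is 9.29 × 0.5335 = 4.96 h.

4.96 h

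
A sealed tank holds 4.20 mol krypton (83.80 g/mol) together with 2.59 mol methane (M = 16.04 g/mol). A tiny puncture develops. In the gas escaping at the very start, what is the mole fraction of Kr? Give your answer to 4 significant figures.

Effusion rate of each component ∝ n_i/√M_i (partial pressure × 1/√M).
Mole fraction of Kr in the effusate = (n_Kr/√M_Kr) / (n_Kr/√M_Kr + n_CH₄/√M_CH₄)
= (4.20/√83.80) / (4.20/√83.80 + 2.59/√16.04) = 0.4588/(0.4588 + 0.6467) = 0.4150.

0.4150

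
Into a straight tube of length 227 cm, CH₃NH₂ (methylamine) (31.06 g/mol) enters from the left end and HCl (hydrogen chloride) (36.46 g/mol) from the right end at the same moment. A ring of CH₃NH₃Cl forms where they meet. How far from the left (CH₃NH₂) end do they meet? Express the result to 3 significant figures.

118 cm

The fronts meet when d_CH₃NH₂ + d_HCl = L with d_CH₃NH₂/d_HCl = √(M_HCl/M_CH₃NH₂) (Graham's law). Here √(M_HCl/M_CH₃NH₂) = √(36.46/31.06) = 1.083.
With d_CH₃NH₂ + d_HCl = 227 cm, d_HCl = 227/(1 + 1.083) = 109.0 cm.
d_CH₃NH₂ = 227 − 109.0 = 118 cm.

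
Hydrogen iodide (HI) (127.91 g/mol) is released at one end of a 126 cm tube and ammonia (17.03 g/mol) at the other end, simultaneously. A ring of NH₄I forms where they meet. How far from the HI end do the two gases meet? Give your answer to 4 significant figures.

33.68 cm

Graham's law gives d_HI/d_NH₃ = rate_HI/rate_NH₃ = √(M_NH₃/M_HI) = √(17.03/127.91) = 0.3649.
With d_HI + d_NH₃ = 126 cm, d_NH₃ = 126/(1 + 0.3649) = 92.32 cm.
d_HI = 126 − 92.32 = 33.68 cm.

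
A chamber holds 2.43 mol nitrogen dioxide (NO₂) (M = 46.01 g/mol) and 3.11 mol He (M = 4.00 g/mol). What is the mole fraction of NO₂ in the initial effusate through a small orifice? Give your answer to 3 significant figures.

Each component's effusion rate ∝ (its partial pressure)·(1/√M) ∝ n_i/√M_i.
x_NO₂(eff) = (n_NO₂/√M_NO₂) / (n_NO₂/√M_NO₂ + n_He/√M_He)
= (2.43/√46.01) / (2.43/√46.01 + 3.11/√4.00) = 0.3582/(0.3582 + 1.555) = 0.187.

0.187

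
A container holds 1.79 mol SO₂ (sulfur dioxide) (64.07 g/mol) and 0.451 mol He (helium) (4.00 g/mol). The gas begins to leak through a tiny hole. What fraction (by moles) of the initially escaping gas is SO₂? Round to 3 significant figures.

0.498

Effusion rate of each component ∝ n_i/√M_i (partial pressure × 1/√M).
So x_SO₂ in the escaping gas = (n_SO₂/√M_SO₂) / Σ(n_i/√M_i)
= (1.79/√64.07) / (1.79/√64.07 + 0.451/√4.00) = 0.2236/(0.2236 + 0.2255) = 0.498.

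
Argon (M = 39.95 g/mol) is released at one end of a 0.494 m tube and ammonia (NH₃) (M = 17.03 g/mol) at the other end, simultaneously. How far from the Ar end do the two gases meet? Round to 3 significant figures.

Distances travelled in equal time are proportional to diffusion rates, so d_Ar/d_NH₃ = √(M_NH₃/M_Ar) = √(17.03/39.95) = 0.6529.
With d_Ar + d_NH₃ = 0.494 m, d_NH₃ = 0.494/(1 + 0.6529) = 0.2989 m.
d_Ar = 0.494 − 0.2989 = 0.195 m.

0.195 m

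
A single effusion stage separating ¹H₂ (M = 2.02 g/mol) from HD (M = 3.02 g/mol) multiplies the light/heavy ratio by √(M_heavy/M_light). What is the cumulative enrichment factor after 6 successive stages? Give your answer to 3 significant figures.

3.34

Overall factor = α^6 with α = √(3.02/2.02), i.e. (3.02/2.02)^(6/2).
= 1.49505^3 = 3.34.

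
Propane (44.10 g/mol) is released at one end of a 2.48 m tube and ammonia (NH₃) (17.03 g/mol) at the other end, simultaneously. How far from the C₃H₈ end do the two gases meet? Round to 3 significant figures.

0.950 m

Graham's law gives d_C₃H₈/d_NH₃ = rate_C₃H₈/rate_NH₃ = √(M_NH₃/M_C₃H₈) = √(17.03/44.10) = 0.6214.
With d_C₃H₈ + d_NH₃ = 2.48 m, d_NH₃ = 2.48/(1 + 0.6214) = 1.530 m.
d_C₃H₈ = 2.48 − 1.530 = 0.950 m.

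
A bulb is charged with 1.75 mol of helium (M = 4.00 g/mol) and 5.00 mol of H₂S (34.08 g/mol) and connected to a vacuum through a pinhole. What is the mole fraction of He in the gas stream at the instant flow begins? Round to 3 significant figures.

Effusion rate of each component ∝ n_i/√M_i (partial pressure × 1/√M).
So x_He in the escaping gas = (n_He/√M_He) / Σ(n_i/√M_i)
= (1.75/√4.00) / (1.75/√4.00 + 5.00/√34.08) = 0.8750/(0.8750 + 0.8565) = 0.505.

0.505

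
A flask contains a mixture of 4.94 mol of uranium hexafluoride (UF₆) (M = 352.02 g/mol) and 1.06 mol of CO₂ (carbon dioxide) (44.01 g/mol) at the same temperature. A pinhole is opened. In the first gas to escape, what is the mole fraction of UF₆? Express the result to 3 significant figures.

0.622

The effusion rate of species i is ∝ p_i/√M_i ∝ n_i/√M_i.
So x_UF₆ in the escaping gas = (n_UF₆/√M_UF₆) / Σ(n_i/√M_i)
= (4.94/√352.02) / (4.94/√352.02 + 1.06/√44.01) = 0.2633/(0.2633 + 0.1598) = 0.622.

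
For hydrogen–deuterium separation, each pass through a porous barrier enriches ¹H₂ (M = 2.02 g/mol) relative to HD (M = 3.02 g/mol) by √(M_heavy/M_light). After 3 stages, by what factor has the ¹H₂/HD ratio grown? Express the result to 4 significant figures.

The single-stage factor is √(M_heavy/M_light), so 3 stages give [√(3.02/2.02)]^3 = (3.02/2.02)^(3/2).
= 1.49505^(3/2) = 1.828.

1.828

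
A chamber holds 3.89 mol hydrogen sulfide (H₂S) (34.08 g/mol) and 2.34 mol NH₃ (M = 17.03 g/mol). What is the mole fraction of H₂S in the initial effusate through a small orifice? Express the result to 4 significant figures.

The effusion rate of species i is ∝ p_i/√M_i ∝ n_i/√M_i.
So x_H₂S in the escaping gas = (n_H₂S/√M_H₂S) / Σ(n_i/√M_i)
= (3.89/√34.08) / (3.89/√34.08 + 2.34/√17.03) = 0.6663/(0.6663 + 0.5670) = 0.5403.

0.5403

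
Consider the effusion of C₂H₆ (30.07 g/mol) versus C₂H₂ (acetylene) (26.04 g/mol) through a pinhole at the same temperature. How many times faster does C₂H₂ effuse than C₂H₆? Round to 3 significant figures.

Graham's law gives rate_C₂H₂/rate_C₂H₆ = √(M_C₂H₆/M_C₂H₂) = √(30.07/26.04) = √1.155 = 1.07.

1.07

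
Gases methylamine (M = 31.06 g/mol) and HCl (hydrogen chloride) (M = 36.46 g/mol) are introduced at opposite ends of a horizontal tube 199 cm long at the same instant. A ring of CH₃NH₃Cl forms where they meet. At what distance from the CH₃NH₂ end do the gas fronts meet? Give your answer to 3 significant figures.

103 cm

The fronts meet when d_CH₃NH₂ + d_HCl = L with d_CH₃NH₂/d_HCl = √(M_HCl/M_CH₃NH₂) (Graham's law). Here √(M_HCl/M_CH₃NH₂) = √(36.46/31.06) = 1.083.
With d_CH₃NH₂ + d_HCl = 199 cm, d_HCl = 199/(1 + 1.083) = 95.51 cm.
d_CH₃NH₂ = 199 − 95.51 = 103 cm.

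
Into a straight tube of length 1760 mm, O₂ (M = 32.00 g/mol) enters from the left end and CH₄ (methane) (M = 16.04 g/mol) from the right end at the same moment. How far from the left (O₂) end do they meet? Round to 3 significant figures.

Distances travelled in equal time are proportional to diffusion rates, so d_O₂/d_CH₄ = √(M_CH₄/M_O₂) = √(16.04/32.00) = 0.7080.
With d_O₂ + d_CH₄ = 1760 mm, d_CH₄ = 1760/(1 + 0.7080) = 1030 mm.
d_O₂ = 1760 − 1030 = 730 mm.

730 mm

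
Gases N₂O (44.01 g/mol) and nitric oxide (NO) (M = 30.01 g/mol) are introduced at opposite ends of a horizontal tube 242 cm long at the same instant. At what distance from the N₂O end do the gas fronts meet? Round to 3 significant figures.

In equal time, each gas travels a distance ∝ its rate ∝ 1/√M, so d_N₂O/d_NO = √(M_NO/M_N₂O) = √(30.01/44.01) = 0.8258.
With d_N₂O + d_NO = 242 cm, d_NO = 242/(1 + 0.8258) = 132.5 cm.
d_N₂O = 242 − 132.5 = 109 cm.

109 cm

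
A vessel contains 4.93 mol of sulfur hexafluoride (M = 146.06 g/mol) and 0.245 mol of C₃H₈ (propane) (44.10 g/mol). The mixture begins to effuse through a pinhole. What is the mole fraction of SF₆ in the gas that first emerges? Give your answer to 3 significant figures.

Rate_i ∝ x_i/√M_i (Graham's law weighted by mole fraction), so the effusate composition follows n_i/√M_i.
Mole fraction of SF₆ in the effusate = (n_SF₆/√M_SF₆) / (n_SF₆/√M_SF₆ + n_C₃H₈/√M_C₃H₈)
= (4.93/√146.06) / (4.93/√146.06 + 0.245/√44.10) = 0.4079/(0.4079 + 0.03689) = 0.917.

0.917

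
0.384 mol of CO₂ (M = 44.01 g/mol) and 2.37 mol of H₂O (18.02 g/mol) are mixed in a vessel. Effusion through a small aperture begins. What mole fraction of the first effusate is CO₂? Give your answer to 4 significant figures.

Each component's effusion rate ∝ (its partial pressure)·(1/√M) ∝ n_i/√M_i.
Mole fraction of CO₂ in the effusate = (n_CO₂/√M_CO₂) / (n_CO₂/√M_CO₂ + n_H₂O/√M_H₂O)
= (0.384/√44.01) / (0.384/√44.01 + 2.37/√18.02) = 0.05788/(0.05788 + 0.5583) = 0.09394.

0.09394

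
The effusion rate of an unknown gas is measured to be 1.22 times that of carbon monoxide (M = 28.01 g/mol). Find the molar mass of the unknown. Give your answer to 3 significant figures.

18.8 g/mol

By Graham's law, rate_X/rate_CO = √(M_CO/M_X).
1.22 = √(28.01/M_X)
M_X = 28.01 / 1.22² = 28.01 / 1.488 = 18.8 g/mol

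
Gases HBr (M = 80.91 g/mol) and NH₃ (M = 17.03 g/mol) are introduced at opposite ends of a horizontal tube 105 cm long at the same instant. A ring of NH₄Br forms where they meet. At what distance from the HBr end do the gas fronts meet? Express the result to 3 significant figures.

33.0 cm

Distances travelled in equal time are proportional to diffusion rates, so d_HBr/d_NH₃ = √(M_NH₃/M_HBr) = √(17.03/80.91) = 0.4588.
With d_HBr + d_NH₃ = 105 cm, d_NH₃ = 105/(1 + 0.4588) = 71.98 cm.
d_HBr = 105 − 71.98 = 33.0 cm.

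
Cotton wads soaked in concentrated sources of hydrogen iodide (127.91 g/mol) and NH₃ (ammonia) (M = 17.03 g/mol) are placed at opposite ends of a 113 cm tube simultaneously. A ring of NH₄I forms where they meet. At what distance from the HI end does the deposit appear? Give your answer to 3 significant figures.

30.2 cm

The fronts meet when d_HI + d_NH₃ = L with d_HI/d_NH₃ = √(M_NH₃/M_HI) (Graham's law). Here √(M_NH₃/M_HI) = √(17.03/127.91) = 0.3649.
With d_HI + d_NH₃ = 113 cm, d_NH₃ = 113/(1 + 0.3649) = 82.79 cm.
d_HI = 113 − 82.79 = 30.2 cm.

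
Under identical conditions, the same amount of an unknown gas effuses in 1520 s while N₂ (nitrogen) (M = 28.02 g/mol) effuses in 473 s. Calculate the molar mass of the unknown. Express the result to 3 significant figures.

289 g/mol

Graham's law gives t_X/t_N₂ = √(M_X/M_N₂).
1520/473 = 3.214 = √(M_X/28.02)
M_X = 28.02 × 3.214² = 28.02 × 10.33 = 289 g/mol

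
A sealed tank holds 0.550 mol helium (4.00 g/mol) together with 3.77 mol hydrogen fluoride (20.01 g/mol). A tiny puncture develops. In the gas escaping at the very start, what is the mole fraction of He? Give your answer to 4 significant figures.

Each component's effusion rate ∝ (its partial pressure)·(1/√M) ∝ n_i/√M_i.
x_He(eff) = (n_He/√M_He) / (n_He/√M_He + n_HF/√M_HF)
= (0.550/√4.00) / (0.550/√4.00 + 3.77/√20.01) = 0.2750/(0.2750 + 0.8428) = 0.2460.

0.2460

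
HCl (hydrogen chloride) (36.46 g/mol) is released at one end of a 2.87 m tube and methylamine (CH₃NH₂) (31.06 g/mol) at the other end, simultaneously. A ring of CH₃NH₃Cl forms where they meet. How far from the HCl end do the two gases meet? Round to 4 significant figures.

1.378 m

Distances travelled in equal time are proportional to diffusion rates, so d_HCl/d_CH₃NH₂ = √(M_CH₃NH₂/M_HCl) = √(31.06/36.46) = 0.9230.
With d_HCl + d_CH₃NH₂ = 2.87 m, d_CH₃NH₂ = 2.87/(1 + 0.9230) = 1.492 m.
d_HCl = 2.87 − 1.492 = 1.378 m.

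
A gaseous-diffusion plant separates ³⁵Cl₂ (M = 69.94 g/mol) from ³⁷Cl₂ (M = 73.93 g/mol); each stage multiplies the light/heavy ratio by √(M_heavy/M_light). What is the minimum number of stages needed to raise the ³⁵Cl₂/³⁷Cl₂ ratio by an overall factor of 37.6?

131

Single-stage factor α = √(73.93/69.94), so ln α = ½ ln(1.05705) = 0.02774.
Need α^N ≥ 37.6 ⇒ N ≥ ln(37.6) / ln α = 3.627 / 0.02774 = 130.75.
Minimum whole number of stages: N = 131.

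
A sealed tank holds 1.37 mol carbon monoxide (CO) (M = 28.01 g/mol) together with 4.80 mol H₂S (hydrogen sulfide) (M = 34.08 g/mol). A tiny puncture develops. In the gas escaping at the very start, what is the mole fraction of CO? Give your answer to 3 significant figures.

0.239

Each component's effusion rate ∝ (its partial pressure)·(1/√M) ∝ n_i/√M_i.
x_CO(eff) = (n_CO/√M_CO) / (n_CO/√M_CO + n_H₂S/√M_H₂S)
= (1.37/√28.01) / (1.37/√28.01 + 4.80/√34.08) = 0.2589/(0.2589 + 0.8222) = 0.239.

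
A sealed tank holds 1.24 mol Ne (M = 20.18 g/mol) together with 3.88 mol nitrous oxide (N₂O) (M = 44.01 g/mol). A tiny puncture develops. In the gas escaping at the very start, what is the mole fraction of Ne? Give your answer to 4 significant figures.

0.3206

The effusion rate of species i is ∝ p_i/√M_i ∝ n_i/√M_i.
Mole fraction of Ne in the effusate = (n_Ne/√M_Ne) / (n_Ne/√M_Ne + n_N₂O/√M_N₂O)
= (1.24/√20.18) / (1.24/√20.18 + 3.88/√44.01) = 0.2760/(0.2760 + 0.5849) = 0.3206.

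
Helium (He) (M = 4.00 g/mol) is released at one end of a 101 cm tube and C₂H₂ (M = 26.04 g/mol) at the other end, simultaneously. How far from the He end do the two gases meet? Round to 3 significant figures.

In equal time, each gas travels a distance ∝ its rate ∝ 1/√M, so d_He/d_C₂H₂ = √(M_C₂H₂/M_He) = √(26.04/4.00) = 2.551.
With d_He + d_C₂H₂ = 101 cm, d_C₂H₂ = 101/(1 + 2.551) = 28.44 cm.
d_He = 101 − 28.44 = 72.6 cm.

72.6 cm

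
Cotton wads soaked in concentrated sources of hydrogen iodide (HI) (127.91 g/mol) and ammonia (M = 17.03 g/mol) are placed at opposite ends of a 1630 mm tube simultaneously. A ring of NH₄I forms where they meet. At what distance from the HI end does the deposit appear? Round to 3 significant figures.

Graham's law gives d_HI/d_NH₃ = rate_HI/rate_NH₃ = √(M_NH₃/M_HI) = √(17.03/127.91) = 0.3649.
With d_HI + d_NH₃ = 1630 mm, d_NH₃ = 1630/(1 + 0.3649) = 1194 mm.
d_HI = 1630 − 1194 = 436 mm.

436 mm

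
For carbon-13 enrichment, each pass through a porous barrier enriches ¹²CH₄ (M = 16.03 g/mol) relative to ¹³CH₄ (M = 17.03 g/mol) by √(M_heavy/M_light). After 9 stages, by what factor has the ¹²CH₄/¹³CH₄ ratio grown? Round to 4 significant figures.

The single-stage factor is √(M_heavy/M_light), so 9 stages give [√(17.03/16.03)]^9 = (17.03/16.03)^(9/2).
= 1.06238^(9/2) = 1.313.

1.313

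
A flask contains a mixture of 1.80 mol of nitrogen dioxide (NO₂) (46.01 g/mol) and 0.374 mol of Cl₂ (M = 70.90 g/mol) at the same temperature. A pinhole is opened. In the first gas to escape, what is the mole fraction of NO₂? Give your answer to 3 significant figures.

Each component's effusion rate ∝ (its partial pressure)·(1/√M) ∝ n_i/√M_i.
So x_NO₂ in the escaping gas = (n_NO₂/√M_NO₂) / Σ(n_i/√M_i)
= (1.80/√46.01) / (1.80/√46.01 + 0.374/√70.90) = 0.2654/(0.2654 + 0.04442) = 0.857.

0.857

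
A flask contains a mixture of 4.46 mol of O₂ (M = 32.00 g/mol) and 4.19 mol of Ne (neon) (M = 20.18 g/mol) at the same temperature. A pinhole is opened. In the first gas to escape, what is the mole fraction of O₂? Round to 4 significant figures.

Effusion rate of each component ∝ n_i/√M_i (partial pressure × 1/√M).
So x_O₂ in the escaping gas = (n_O₂/√M_O₂) / Σ(n_i/√M_i)
= (4.46/√32.00) / (4.46/√32.00 + 4.19/√20.18) = 0.7884/(0.7884 + 0.9327) = 0.4581.

0.4581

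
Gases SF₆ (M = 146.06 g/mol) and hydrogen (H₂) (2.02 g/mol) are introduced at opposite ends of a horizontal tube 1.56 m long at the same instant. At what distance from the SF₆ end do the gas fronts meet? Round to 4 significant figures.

The fronts meet when d_SF₆ + d_H₂ = L with d_SF₆/d_H₂ = √(M_H₂/M_SF₆) (Graham's law). Here √(M_H₂/M_SF₆) = √(2.02/146.06) = 0.1176.
With d_SF₆ + d_H₂ = 1.56 m, d_H₂ = 1.56/(1 + 0.1176) = 1.396 m.
d_SF₆ = 1.56 − 1.396 = 0.1642 m.

0.1642 m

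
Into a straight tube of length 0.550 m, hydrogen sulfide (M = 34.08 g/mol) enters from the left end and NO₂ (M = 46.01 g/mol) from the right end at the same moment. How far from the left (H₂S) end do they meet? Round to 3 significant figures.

In equal time, each gas travels a distance ∝ its rate ∝ 1/√M, so d_H₂S/d_NO₂ = √(M_NO₂/M_H₂S) = √(46.01/34.08) = 1.162.
With d_H₂S + d_NO₂ = 0.550 m, d_NO₂ = 0.550/(1 + 1.162) = 0.2544 m.
d_H₂S = 0.550 − 0.2544 = 0.296 m.

0.296 m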